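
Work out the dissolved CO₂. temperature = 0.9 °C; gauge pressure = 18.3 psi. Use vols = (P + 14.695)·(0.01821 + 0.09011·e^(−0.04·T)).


vols = (18.3 + 14.695)·(0.01821 + 0.09011·e^(−0.04·0.9))

3.4689 volumes


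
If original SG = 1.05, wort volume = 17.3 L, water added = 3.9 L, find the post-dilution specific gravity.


SG_new = 1 + (SG_old − 1)·V_old/(V_old + V_water)
pts = (1.05 − 1)·1000·17.3/(17.3 + 3.9) = 40.8019
SG_new = 1 + 40.8019/1000

1.0408


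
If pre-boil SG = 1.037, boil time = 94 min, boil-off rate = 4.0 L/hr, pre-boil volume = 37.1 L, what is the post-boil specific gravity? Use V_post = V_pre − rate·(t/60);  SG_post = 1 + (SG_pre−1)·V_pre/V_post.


V_post = 37.1 − 4.0·(94/60) = 30.8333
SG_post = 1 + (1.037 − 1)·37.1/30.8333

1.0445


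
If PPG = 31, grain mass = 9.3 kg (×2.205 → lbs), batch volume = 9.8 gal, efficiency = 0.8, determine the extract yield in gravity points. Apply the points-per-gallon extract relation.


points = lbs × PPG × eff / vol
lbs = 9.3 × 2.205 = 20.5065
points = 20.5065 × 31 × 0.8 / 9.8

51.8940 points


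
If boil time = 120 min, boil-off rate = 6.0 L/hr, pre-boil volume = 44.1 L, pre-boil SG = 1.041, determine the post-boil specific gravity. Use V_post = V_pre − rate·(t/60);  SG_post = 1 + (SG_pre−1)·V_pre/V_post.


V_post = 44.1 − 6.0·(120/60) = 32.1000
SG_post = 1 + (1.041 − 1)·44.1/32.1000

1.0563


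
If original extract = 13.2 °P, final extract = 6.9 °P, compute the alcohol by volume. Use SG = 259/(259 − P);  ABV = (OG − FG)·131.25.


OG = 259/(259 − 13.2) = 1.0537
FG = 259/(259 − 6.9) = 1.0274
ABV = (1.0537 − 1.0274)·131.25

3.4561 % ABV


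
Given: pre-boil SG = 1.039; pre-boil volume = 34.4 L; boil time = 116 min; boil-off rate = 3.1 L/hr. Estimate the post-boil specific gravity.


V_post = V_pre − rate·(t/60);  SG_post = 1 + (SG_pre−1)·V_pre/V_post
V_post = 34.4 − 3.1·(116/60) = 28.4067
SG_post = 1 + (1.039 − 1)·34.4/28.4067

1.0472


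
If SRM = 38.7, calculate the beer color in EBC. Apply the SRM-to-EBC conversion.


EBC = SRM · 1.97
EBC = 38.7 · 1.97

76.2390 EBC


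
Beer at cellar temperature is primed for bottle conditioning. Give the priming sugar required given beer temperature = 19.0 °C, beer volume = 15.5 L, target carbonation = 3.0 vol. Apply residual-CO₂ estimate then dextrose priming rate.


residual = 14.695·(0.01821 + 0.09011·e^(−0.04·T));  sugar = (target − residual)·4.0·V
residual = 14.695·(0.01821 + 0.09011·e^(−0.04·19.0)) = 0.8869
sugar = (3.0 − 0.8869)·4.0·15.5

131.0144 g


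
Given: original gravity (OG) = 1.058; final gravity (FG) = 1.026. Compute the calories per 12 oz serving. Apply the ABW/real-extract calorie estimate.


ABW = (OG−FG)·131.25·0.79/FG;  °P = 259 − 259/SG (for OG→OE and FG→AE);  RE = 0.1808·OE + 0.8192·AE;  Cal = (6.9·ABW + 4·(RE−0.1))·FG·3.55
ABW = (1.058 − 1.026)·131.25·0.79/1.026 = 3.2339
OE = 259 − 259/1.058 = 14.1985 °P
AE = 259 − 259/1.026 = 6.5634 °P
RE = 0.1808·14.1985 + 0.8192·6.5634 = 7.9438 °P
Cal = (6.9·3.2339 + 4·(7.9438−0.1))·1.026·3.55

195.5521 kcal


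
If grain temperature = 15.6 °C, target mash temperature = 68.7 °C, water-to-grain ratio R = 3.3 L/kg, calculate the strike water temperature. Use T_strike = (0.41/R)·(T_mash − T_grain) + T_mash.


T_strike = (0.41/3.3)·(68.7 − 15.6) + 68.7

75.2973 °C


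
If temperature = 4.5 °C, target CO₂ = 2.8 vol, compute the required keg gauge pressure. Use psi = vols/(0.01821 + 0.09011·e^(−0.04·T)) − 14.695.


psi = 2.8/(0.01821 + 0.09011·e^(−0.04·4.5)) − 14.695

15.2591 psi


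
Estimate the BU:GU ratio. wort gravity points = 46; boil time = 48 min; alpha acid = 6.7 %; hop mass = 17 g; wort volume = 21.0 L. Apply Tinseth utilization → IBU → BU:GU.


U = 1.65·0.000125^(GP/1000)·(1−e^(−0.04t))/4.15;  IBU = (α/100)·m·U·1000/V;  BU:GU = IBU/GP
U = 1.65·0.000125^(46/1000)·(1−e^(−0.04·48))/4.15 = 0.2244
IBU = (6.7/100)·17·0.2244·1000/21.0 = 12.1716
BU:GU = 12.1716/46

0.2646


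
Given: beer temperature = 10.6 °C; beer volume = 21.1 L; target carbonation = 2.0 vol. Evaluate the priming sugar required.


residual = 14.695·(0.01821 + 0.09011·e^(−0.04·T));  sugar = (target − residual)·4.0·V
residual = 14.695·(0.01821 + 0.09011·e^(−0.04·10.6)) = 1.1342
sugar = (2.0 − 1.1342)·4.0·21.1

73.0767 g


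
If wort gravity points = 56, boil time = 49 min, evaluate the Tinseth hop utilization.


U = 1.65·0.000125^(GP/1000) · (1 − e^(−0.04·t))/4.15
bigness = 1.65·0.000125^(56/1000) = 0.9975
boil_factor = (1 − e^(−0.04·49))/4.15 = 0.2070
U = 0.9975 · 0.2070

0.2065


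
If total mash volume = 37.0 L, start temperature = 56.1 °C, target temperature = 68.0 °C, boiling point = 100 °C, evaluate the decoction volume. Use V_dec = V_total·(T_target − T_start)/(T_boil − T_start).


V_dec = 37.0·(68.0 − 56.1)/(100 − 56.1)

10.0296 L


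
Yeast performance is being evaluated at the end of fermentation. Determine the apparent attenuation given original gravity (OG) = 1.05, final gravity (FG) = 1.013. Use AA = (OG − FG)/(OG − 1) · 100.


AA = (1.05 − 1.013)/(1.05 − 1) · 100

74.0000 %


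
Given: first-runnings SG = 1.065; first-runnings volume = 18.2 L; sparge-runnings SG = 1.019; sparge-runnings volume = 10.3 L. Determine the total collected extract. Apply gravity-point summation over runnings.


total = Σ (SG_i − 1)·1000·V_i
first = (1.065 − 1)·1000·18.2 = 1183.0000
sparge = (1.019 − 1)·1000·10.3 = 195.7000
total = 1183.0000 + 195.7000

1378.7000 gravity·L


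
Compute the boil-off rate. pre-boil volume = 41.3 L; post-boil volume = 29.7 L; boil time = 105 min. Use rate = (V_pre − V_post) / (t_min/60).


rate = (41.3 − 29.7) / (105/60)

6.6286 L/hr


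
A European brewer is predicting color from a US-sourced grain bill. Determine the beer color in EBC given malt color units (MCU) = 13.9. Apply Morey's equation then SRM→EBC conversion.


SRM = 1.4922·MCU^0.6859;  EBC = SRM·1.97
SRM = 1.4922·13.9^0.6859 = 9.0745
EBC = 9.0745·1.97

17.8767 EBC


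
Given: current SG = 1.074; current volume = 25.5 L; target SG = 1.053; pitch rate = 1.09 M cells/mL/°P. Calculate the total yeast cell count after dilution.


V_w = V·((SG_c−1)/(SG_t−1)−1);  °P = 259 − 259/SG_t;  cells = rate·(V+V_w)·°P
V_w = 25.5·((1.074−1)/(1.053−1)−1) = 10.1038
V_final = 25.5 + 10.1038 = 35.6038
°P = 259 − 259/1.053 = 13.0361
cells = 1.09·35.6038·13.0361

505.9060 billion cells


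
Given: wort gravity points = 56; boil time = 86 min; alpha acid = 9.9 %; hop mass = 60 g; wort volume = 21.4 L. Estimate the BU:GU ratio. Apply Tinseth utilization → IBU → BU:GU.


U = 1.65·0.000125^(GP/1000)·(1−e^(−0.04t))/4.15;  IBU = (α/100)·m·U·1000/V;  BU:GU = IBU/GP
U = 1.65·0.000125^(56/1000)·(1−e^(−0.04·86))/4.15 = 0.2327
IBU = (9.9/100)·60·0.2327·1000/21.4 = 64.5776
BU:GU = 64.5776/56

1.1532


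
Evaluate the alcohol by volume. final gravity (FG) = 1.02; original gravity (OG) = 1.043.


ABV = (OG − FG) · 131.25
ABV = (1.043 − 1.02) · 131.25

3.0187 % ABV


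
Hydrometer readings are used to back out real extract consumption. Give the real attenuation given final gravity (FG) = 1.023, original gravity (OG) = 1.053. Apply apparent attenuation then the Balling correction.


AA = (OG−FG)/(OG−1)·100;  RA = AA·0.8192
AA = (1.053 − 1.023)/(1.053 − 1)·100 = 56.6038
RA = 56.6038·0.8192

46.3698 %


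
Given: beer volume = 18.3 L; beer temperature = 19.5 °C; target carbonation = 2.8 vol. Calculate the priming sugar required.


residual = 14.695·(0.01821 + 0.09011·e^(−0.04·T));  sugar = (target − residual)·4.0·V
residual = 14.695·(0.01821 + 0.09011·e^(−0.04·19.5)) = 0.8746
sugar = (2.8 − 0.8746)·4.0·18.3

140.9391 g


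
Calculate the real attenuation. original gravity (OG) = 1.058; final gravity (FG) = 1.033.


AA = (OG−FG)/(OG−1)·100;  RA = AA·0.8192
AA = (1.058 − 1.033)/(1.058 − 1)·100 = 43.1034
RA = 43.1034·0.8192

35.3103 %


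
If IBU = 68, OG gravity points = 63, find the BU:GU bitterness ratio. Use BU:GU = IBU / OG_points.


BU:GU = 68 / 63

1.0794


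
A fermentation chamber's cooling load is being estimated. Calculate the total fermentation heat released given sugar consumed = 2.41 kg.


Q = m_sugar · 590 kJ/kg
Q = 2.41 · 590

1421.9000 kJ


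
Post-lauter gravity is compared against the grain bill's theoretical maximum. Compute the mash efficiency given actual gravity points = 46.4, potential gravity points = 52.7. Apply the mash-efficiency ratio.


efficiency = actual / potential × 100
efficiency = 46.4 / 52.7 × 100

88.0455 %


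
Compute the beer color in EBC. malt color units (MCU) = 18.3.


SRM = 1.4922·MCU^0.6859;  EBC = SRM·1.97
SRM = 1.4922·18.3^0.6859 = 10.9583
EBC = 10.9583·1.97

21.5878 EBC


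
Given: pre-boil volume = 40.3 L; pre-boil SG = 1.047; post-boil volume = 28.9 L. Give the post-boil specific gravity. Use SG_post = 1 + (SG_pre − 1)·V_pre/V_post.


pts_pre = (1.047 − 1)·1000 = 47.0000
pts_post = 47.0000·40.3/28.9 = 65.5398
SG_post = 1 + 65.5398/1000

1.0655


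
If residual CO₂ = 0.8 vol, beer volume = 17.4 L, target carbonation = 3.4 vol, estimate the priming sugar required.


sugar = (target − residual)·4.0·V
sugar = (3.4 − 0.8)·4.0·17.4

180.9600 g


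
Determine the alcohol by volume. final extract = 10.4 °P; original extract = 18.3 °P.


SG = 259/(259 − P);  ABV = (OG − FG)·131.25
OG = 259/(259 − 18.3) = 1.0760
FG = 259/(259 − 10.4) = 1.0418
ABV = (1.0760 − 1.0418)·131.25

4.4880 % ABV


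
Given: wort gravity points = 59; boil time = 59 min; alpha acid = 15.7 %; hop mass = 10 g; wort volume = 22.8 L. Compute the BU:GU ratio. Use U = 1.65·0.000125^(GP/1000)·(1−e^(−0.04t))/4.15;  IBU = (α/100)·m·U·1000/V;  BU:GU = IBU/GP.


U = 1.65·0.000125^(59/1000)·(1−e^(−0.04·59))/4.15 = 0.2119
IBU = (15.7/100)·10·0.2119·1000/22.8 = 14.5897
BU:GU = 14.5897/59

0.2473


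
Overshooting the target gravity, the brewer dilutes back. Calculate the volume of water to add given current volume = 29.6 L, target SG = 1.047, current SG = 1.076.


V_water = V·((SG_curr − 1)/(SG_target − 1) − 1)
V_water = 29.6·((1.076 − 1)/(1.047 − 1) − 1)

18.2638 L


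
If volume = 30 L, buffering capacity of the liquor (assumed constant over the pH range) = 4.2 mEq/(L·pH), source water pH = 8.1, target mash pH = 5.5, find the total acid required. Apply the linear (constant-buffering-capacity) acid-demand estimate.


acid = buffering capacity · (pH_source − pH_target) · V
acid = 4.2 · (8.1 − 5.5) · 30

327.6000 mEq


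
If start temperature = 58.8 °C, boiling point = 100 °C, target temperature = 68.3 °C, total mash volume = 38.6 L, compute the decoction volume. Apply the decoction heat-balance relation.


V_dec = V_total·(T_target − T_start)/(T_boil − T_start)
V_dec = 38.6·(68.3 − 58.8)/(100 − 58.8)

8.9005 L


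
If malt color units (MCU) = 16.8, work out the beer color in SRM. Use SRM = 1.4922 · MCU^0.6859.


SRM = 1.4922 · 16.8^0.6859

10.3340 SRM


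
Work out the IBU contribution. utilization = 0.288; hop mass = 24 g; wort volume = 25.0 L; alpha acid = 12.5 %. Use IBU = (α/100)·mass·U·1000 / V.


IBU = (12.5/100)·24·0.288·1000 / 25.0

34.5600 IBU


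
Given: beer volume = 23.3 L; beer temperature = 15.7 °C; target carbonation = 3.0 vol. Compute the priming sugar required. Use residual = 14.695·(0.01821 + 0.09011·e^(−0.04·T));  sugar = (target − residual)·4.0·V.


residual = 14.695·(0.01821 + 0.09011·e^(−0.04·15.7)) = 0.9742
sugar = (3.0 − 0.9742)·4.0·23.3

188.8001 g


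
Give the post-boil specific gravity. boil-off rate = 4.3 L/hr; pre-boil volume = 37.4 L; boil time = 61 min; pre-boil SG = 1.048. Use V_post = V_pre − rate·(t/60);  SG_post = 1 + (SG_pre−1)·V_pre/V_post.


V_post = 37.4 − 4.3·(61/60) = 33.0283
SG_post = 1 + (1.048 − 1)·37.4/33.0283

1.0544


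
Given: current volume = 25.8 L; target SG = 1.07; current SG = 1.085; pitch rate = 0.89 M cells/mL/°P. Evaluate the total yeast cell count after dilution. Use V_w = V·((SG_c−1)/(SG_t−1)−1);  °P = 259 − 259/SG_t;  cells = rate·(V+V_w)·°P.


V_w = 25.8·((1.085−1)/(1.07−1)−1) = 5.5286
V_final = 25.8 + 5.5286 = 31.3286
°P = 259 − 259/1.07 = 16.9439
cells = 0.89·31.3286·16.9439

472.4378 billion cells


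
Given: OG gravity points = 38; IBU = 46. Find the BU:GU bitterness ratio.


BU:GU = IBU / OG_points
BU:GU = 46 / 38

1.2105


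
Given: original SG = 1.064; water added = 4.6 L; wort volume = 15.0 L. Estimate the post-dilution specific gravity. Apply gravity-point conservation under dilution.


SG_new = 1 + (SG_old − 1)·V_old/(V_old + V_water)
pts = (1.064 − 1)·1000·15.0/(15.0 + 4.6) = 48.9796
SG_new = 1 + 48.9796/1000

1.0490


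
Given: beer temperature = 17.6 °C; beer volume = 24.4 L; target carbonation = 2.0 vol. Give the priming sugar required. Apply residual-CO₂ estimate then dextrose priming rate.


residual = 14.695·(0.01821 + 0.09011·e^(−0.04·T));  sugar = (target − residual)·4.0·V
residual = 14.695·(0.01821 + 0.09011·e^(−0.04·17.6)) = 0.9225
sugar = (2.0 − 0.9225)·4.0·24.4

105.1608 g


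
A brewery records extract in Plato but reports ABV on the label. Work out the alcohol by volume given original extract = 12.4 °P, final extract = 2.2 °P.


SG = 259/(259 − P);  ABV = (OG − FG)·131.25
OG = 259/(259 − 12.4) = 1.0503
FG = 259/(259 − 2.2) = 1.0086
ABV = (1.0503 − 1.0086)·131.25

5.4753 % ABV


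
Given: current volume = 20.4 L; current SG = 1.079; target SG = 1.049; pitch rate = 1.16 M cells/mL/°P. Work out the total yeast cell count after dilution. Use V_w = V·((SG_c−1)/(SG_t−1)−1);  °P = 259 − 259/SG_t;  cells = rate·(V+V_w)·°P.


V_w = 20.4·((1.079−1)/(1.049−1)−1) = 12.4898
V_final = 20.4 + 12.4898 = 32.8898
°P = 259 − 259/1.049 = 12.0982
cells = 1.16·32.8898·12.0982

461.5721 billion cells


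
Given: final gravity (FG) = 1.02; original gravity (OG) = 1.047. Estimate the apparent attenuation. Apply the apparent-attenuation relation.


AA = (OG − FG)/(OG − 1) · 100
AA = (1.047 − 1.02)/(1.047 − 1) · 100

57.4468 %


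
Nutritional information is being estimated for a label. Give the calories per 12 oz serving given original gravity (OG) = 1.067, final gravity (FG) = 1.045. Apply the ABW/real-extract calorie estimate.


ABW = (OG−FG)·131.25·0.79/FG;  °P = 259 − 259/SG (for OG→OE and FG→AE);  RE = 0.1808·OE + 0.8192·AE;  Cal = (6.9·ABW + 4·(RE−0.1))·FG·3.55
ABW = (1.067 − 1.045)·131.25·0.79/1.045 = 2.1829
OE = 259 − 259/1.067 = 16.2634 °P
AE = 259 − 259/1.045 = 11.1531 °P
RE = 0.1808·16.2634 + 0.8192·11.1531 = 12.0770 °P
Cal = (6.9·2.1829 + 4·(12.0770−0.1))·1.045·3.55

233.6035 kcal


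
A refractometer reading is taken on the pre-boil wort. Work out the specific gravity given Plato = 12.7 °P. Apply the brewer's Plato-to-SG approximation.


SG = 259/(259 − P)
SG = 259/(259 − 12.7)

1.0516


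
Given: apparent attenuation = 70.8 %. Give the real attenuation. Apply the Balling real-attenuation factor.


RA = AA · 0.8192
RA = 70.8 · 0.8192

57.9994 %


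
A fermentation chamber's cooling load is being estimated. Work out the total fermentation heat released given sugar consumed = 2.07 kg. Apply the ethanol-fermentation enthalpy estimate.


Q = m_sugar · 590 kJ/kg
Q = 2.07 · 590

1221.3000 kJ


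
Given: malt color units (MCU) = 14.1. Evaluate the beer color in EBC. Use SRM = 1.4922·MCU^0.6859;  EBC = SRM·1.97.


SRM = 1.4922·14.1^0.6859 = 9.1638
EBC = 9.1638·1.97

18.0527 EBC


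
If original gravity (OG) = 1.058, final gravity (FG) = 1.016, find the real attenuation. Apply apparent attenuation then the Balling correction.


AA = (OG−FG)/(OG−1)·100;  RA = AA·0.8192
AA = (1.058 − 1.016)/(1.058 − 1)·100 = 72.4138
RA = 72.4138·0.8192

59.3214 %


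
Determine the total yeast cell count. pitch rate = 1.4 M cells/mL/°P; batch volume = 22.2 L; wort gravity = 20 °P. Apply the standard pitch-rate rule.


cells (billions) = rate · V_L · °P
cells = 1.4 · 22.2 · 20

621.6000 billion cells


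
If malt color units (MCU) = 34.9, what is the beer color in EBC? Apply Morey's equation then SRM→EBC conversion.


SRM = 1.4922·MCU^0.6859;  EBC = SRM·1.97
SRM = 1.4922·34.9^0.6859 = 17.0628
EBC = 17.0628·1.97

33.6138 EBC


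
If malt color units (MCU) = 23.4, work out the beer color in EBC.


SRM = 1.4922·MCU^0.6859;  EBC = SRM·1.97
SRM = 1.4922·23.4^0.6859 = 12.9710
EBC = 12.9710·1.97

25.5528 EBC


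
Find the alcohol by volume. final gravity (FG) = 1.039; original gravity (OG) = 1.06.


ABV = (OG − FG) · 131.25
ABV = (1.06 − 1.039) · 131.25

2.7563 % ABV


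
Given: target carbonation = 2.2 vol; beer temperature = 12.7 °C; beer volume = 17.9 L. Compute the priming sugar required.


residual = 14.695·(0.01821 + 0.09011·e^(−0.04·T));  sugar = (target − residual)·4.0·V
residual = 14.695·(0.01821 + 0.09011·e^(−0.04·12.7)) = 1.0643
sugar = (2.2 − 1.0643)·4.0·17.9

81.3130 g


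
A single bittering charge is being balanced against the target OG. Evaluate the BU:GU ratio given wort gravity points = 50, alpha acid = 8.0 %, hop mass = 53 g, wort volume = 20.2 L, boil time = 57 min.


U = 1.65·0.000125^(GP/1000)·(1−e^(−0.04t))/4.15;  IBU = (α/100)·m·U·1000/V;  BU:GU = IBU/GP
U = 1.65·0.000125^(50/1000)·(1−e^(−0.04·57))/4.15 = 0.2277
IBU = (8.0/100)·53·0.2277·1000/20.2 = 47.8007
BU:GU = 47.8007/50

0.9560


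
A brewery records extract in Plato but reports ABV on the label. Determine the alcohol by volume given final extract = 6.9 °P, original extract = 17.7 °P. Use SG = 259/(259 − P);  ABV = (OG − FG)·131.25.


OG = 259/(259 − 17.7) = 1.0734
FG = 259/(259 − 6.9) = 1.0274
ABV = (1.0734 − 1.0274)·131.25

6.0352 % ABV


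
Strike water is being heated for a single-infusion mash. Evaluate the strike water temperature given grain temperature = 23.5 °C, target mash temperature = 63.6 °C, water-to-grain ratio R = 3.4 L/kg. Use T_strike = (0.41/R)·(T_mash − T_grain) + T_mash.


T_strike = (0.41/3.4)·(63.6 − 23.5) + 63.6

68.4356 °C


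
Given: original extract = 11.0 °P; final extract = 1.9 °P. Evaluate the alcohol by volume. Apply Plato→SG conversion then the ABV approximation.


SG = 259/(259 − P);  ABV = (OG − FG)·131.25
OG = 259/(259 − 11.0) = 1.0444
FG = 259/(259 − 1.9) = 1.0074
ABV = (1.0444 − 1.0074)·131.25

4.8516 % ABV


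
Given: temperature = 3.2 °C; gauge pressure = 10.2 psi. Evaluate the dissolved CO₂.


vols = (P + 14.695)·(0.01821 + 0.09011·e^(−0.04·T))
vols = (10.2 + 14.695)·(0.01821 + 0.09011·e^(−0.04·3.2))

2.4271 volumes


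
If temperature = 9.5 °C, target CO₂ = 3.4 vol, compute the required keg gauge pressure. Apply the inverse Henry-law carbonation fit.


psi = vols/(0.01821 + 0.09011·e^(−0.04·T)) − 14.695
psi = 3.4/(0.01821 + 0.09011·e^(−0.04·9.5)) − 14.695

27.8940 psi


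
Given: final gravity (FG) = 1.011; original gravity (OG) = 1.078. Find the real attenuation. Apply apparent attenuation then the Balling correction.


AA = (OG−FG)/(OG−1)·100;  RA = AA·0.8192
AA = (1.078 − 1.011)/(1.078 − 1)·100 = 85.8974
RA = 85.8974·0.8192

70.3672 %


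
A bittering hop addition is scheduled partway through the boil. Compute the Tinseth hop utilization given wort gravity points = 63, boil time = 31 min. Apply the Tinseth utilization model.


U = 1.65·0.000125^(GP/1000) · (1 − e^(−0.04·t))/4.15
bigness = 1.65·0.000125^(63/1000) = 0.9367
boil_factor = (1 − e^(−0.04·31))/4.15 = 0.1712
U = 0.9367 · 0.1712

0.1604


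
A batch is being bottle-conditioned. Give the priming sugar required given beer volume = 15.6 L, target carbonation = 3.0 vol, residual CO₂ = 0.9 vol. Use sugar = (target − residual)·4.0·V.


sugar = (3.0 − 0.9)·4.0·15.6

131.0400 g


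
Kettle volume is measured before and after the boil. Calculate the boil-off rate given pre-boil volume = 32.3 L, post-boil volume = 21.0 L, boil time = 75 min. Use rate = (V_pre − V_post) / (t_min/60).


rate = (32.3 − 21.0) / (75/60)

9.0400 L/hr


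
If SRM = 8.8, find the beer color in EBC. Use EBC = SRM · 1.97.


EBC = 8.8 · 1.97

17.3360 EBC


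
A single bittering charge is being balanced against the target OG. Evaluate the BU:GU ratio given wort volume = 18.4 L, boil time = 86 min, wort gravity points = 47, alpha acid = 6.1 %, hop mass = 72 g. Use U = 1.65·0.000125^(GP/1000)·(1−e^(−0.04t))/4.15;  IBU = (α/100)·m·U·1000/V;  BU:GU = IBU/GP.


U = 1.65·0.000125^(47/1000)·(1−e^(−0.04·86))/4.15 = 0.2523
IBU = (6.1/100)·72·0.2523·1000/18.4 = 60.2118
BU:GU = 60.2118/47

1.2811


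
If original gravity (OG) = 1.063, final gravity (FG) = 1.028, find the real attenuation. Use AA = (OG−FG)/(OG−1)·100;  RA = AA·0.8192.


AA = (1.063 − 1.028)/(1.063 − 1)·100 = 55.5556
RA = 55.5556·0.8192

45.5111 %


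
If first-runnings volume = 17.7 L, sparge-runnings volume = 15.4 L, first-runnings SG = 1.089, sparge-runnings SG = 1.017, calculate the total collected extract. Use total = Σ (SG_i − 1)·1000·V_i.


first = (1.089 − 1)·1000·17.7 = 1575.3000
sparge = (1.017 − 1)·1000·15.4 = 261.8000
total = 1575.3000 + 261.8000

1837.1000 gravity·L


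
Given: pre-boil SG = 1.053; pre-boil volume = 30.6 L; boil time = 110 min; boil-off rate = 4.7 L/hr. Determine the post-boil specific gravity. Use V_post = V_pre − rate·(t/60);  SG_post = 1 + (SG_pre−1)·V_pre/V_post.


V_post = 30.6 − 4.7·(110/60) = 21.9833
SG_post = 1 + (1.053 − 1)·30.6/21.9833

1.0738


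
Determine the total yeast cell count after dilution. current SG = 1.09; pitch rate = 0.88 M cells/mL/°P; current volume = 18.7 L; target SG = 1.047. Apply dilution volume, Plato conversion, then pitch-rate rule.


V_w = V·((SG_c−1)/(SG_t−1)−1);  °P = 259 − 259/SG_t;  cells = rate·(V+V_w)·°P
V_w = 18.7·((1.09−1)/(1.047−1)−1) = 17.1085
V_final = 18.7 + 17.1085 = 35.8085
°P = 259 − 259/1.047 = 11.6266
cells = 0.88·35.8085·11.6266

366.3700 billion cells


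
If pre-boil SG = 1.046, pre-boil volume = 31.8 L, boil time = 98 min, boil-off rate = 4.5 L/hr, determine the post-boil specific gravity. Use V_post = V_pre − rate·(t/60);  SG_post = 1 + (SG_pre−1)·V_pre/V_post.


V_post = 31.8 − 4.5·(98/60) = 24.4500
SG_post = 1 + (1.046 − 1)·31.8/24.4500

1.0598


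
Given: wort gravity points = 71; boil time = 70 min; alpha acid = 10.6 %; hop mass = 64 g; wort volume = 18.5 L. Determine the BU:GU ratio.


U = 1.65·0.000125^(GP/1000)·(1−e^(−0.04t))/4.15;  IBU = (α/100)·m·U·1000/V;  BU:GU = IBU/GP
U = 1.65·0.000125^(71/1000)·(1−e^(−0.04·70))/4.15 = 0.1973
IBU = (10.6/100)·64·0.1973·1000/18.5 = 72.3409
BU:GU = 72.3409/71

1.0189


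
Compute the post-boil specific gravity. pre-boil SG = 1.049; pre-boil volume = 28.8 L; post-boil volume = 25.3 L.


SG_post = 1 + (SG_pre − 1)·V_pre/V_post
pts_pre = (1.049 − 1)·1000 = 49.0000
pts_post = 49.0000·28.8/25.3 = 55.7787
SG_post = 1 + 55.7787/1000

1.0558


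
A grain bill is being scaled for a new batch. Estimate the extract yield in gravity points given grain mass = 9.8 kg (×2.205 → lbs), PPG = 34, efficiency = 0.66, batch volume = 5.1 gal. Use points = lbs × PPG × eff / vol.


lbs = 9.8 × 2.205 = 21.6090
points = 21.6090 × 34 × 0.66 / 5.1

95.0796 points


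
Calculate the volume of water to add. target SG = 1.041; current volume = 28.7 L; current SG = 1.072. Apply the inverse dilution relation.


V_water = V·((SG_curr − 1)/(SG_target − 1) − 1)
V_water = 28.7·((1.072 − 1)/(1.041 − 1) − 1)

21.7000 L


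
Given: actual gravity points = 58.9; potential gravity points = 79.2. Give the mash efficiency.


efficiency = actual / potential × 100
efficiency = 58.9 / 79.2 × 100

74.3687 %


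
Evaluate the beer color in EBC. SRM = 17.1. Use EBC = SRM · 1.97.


EBC = 17.1 · 1.97

33.6870 EBC


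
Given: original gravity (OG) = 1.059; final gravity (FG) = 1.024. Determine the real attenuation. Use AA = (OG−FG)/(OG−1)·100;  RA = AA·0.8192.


AA = (1.059 − 1.024)/(1.059 − 1)·100 = 59.3220
RA = 59.3220·0.8192

48.5966 %


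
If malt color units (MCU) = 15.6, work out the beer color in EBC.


SRM = 1.4922·MCU^0.6859;  EBC = SRM·1.97
SRM = 1.4922·15.6^0.6859 = 9.8218
EBC = 9.8218·1.97

19.3490 EBC


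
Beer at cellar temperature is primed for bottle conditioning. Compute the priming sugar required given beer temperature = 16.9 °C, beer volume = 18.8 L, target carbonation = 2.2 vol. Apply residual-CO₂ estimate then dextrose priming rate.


residual = 14.695·(0.01821 + 0.09011·e^(−0.04·T));  sugar = (target − residual)·4.0·V
residual = 14.695·(0.01821 + 0.09011·e^(−0.04·16.9)) = 0.9411
sugar = (2.2 − 0.9411)·4.0·18.8

94.6670 g


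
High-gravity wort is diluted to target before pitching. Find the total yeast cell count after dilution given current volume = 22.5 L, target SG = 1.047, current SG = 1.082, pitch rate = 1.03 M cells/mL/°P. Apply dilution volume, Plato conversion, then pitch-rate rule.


V_w = V·((SG_c−1)/(SG_t−1)−1);  °P = 259 − 259/SG_t;  cells = rate·(V+V_w)·°P
V_w = 22.5·((1.082−1)/(1.047−1)−1) = 16.7553
V_final = 22.5 + 16.7553 = 39.2553
°P = 259 − 259/1.047 = 11.6266
cells = 1.03·39.2553·11.6266

470.0961 billion cells


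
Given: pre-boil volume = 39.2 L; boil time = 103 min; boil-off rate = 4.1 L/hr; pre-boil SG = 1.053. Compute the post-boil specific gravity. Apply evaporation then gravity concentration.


V_post = V_pre − rate·(t/60);  SG_post = 1 + (SG_pre−1)·V_pre/V_post
V_post = 39.2 − 4.1·(103/60) = 32.1617
SG_post = 1 + (1.053 − 1)·39.2/32.1617

1.0646


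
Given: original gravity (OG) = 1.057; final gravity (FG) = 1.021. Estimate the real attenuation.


AA = (OG−FG)/(OG−1)·100;  RA = AA·0.8192
AA = (1.057 − 1.021)/(1.057 − 1)·100 = 63.1579
RA = 63.1579·0.8192

51.7389 %


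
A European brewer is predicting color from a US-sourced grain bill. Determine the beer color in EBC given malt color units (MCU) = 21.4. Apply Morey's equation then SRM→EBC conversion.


SRM = 1.4922·MCU^0.6859;  EBC = SRM·1.97
SRM = 1.4922·21.4^0.6859 = 12.1999
EBC = 12.1999·1.97

24.0339 EBC


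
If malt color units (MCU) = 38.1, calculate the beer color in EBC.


SRM = 1.4922·MCU^0.6859;  EBC = SRM·1.97
SRM = 1.4922·38.1^0.6859 = 18.1211
EBC = 18.1211·1.97

35.6985 EBC


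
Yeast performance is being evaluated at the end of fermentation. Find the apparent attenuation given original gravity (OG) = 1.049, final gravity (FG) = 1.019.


AA = (OG − FG)/(OG − 1) · 100
AA = (1.049 − 1.019)/(1.049 − 1) · 100

61.2245 %


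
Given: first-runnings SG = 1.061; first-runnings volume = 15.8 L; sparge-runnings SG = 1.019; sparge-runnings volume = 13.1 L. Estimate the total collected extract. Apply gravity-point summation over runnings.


total = Σ (SG_i − 1)·1000·V_i
first = (1.061 − 1)·1000·15.8 = 963.8000
sparge = (1.019 − 1)·1000·13.1 = 248.9000
total = 963.8000 + 248.9000

1212.7000 gravity·L


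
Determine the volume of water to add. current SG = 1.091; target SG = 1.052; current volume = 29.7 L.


V_water = V·((SG_curr − 1)/(SG_target − 1) − 1)
V_water = 29.7·((1.091 − 1)/(1.052 − 1) − 1)

22.2750 L


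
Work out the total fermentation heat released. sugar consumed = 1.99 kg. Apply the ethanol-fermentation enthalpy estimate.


Q = m_sugar · 590 kJ/kg
Q = 1.99 · 590

1174.1000 kJ


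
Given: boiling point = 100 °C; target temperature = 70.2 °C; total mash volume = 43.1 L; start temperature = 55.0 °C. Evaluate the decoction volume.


V_dec = V_total·(T_target − T_start)/(T_boil − T_start)
V_dec = 43.1·(70.2 − 55.0)/(100 − 55.0)

14.5582 L


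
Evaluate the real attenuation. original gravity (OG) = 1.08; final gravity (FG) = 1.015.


AA = (OG−FG)/(OG−1)·100;  RA = AA·0.8192
AA = (1.08 − 1.015)/(1.08 − 1)·100 = 81.2500
RA = 81.2500·0.8192

66.5600 %


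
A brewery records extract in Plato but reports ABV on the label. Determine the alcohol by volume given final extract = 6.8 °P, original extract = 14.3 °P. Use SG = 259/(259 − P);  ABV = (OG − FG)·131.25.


OG = 259/(259 − 14.3) = 1.0584
FG = 259/(259 − 6.8) = 1.0270
ABV = (1.0584 − 1.0270)·131.25

4.1312 % ABV


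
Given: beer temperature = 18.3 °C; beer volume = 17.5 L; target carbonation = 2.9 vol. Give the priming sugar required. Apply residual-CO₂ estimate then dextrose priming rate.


residual = 14.695·(0.01821 + 0.09011·e^(−0.04·T));  sugar = (target − residual)·4.0·V
residual = 14.695·(0.01821 + 0.09011·e^(−0.04·18.3)) = 0.9044
sugar = (2.9 − 0.9044)·4.0·17.5

139.6886 g


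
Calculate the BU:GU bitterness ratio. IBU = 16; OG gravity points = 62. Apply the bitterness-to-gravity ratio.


BU:GU = IBU / OG_points
BU:GU = 16 / 62

0.2581


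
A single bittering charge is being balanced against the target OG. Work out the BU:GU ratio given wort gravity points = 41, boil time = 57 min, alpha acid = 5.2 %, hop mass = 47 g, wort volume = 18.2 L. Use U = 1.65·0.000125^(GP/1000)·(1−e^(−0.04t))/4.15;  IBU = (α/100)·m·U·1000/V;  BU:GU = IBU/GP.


U = 1.65·0.000125^(41/1000)·(1−e^(−0.04·57))/4.15 = 0.2469
IBU = (5.2/100)·47·0.2469·1000/18.2 = 33.1572
BU:GU = 33.1572/41

0.8087


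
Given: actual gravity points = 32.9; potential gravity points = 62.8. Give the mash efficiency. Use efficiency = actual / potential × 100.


efficiency = 32.9 / 62.8 × 100

52.3885 %


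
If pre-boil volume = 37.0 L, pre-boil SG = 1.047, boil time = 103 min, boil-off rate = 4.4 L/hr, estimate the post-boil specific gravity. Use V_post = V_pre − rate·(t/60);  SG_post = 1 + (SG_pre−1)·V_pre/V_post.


V_post = 37.0 − 4.4·(103/60) = 29.4467
SG_post = 1 + (1.047 − 1)·37.0/29.4467

1.0591


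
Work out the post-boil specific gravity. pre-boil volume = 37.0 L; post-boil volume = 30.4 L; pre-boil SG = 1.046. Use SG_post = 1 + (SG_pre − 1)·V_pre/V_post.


pts_pre = (1.046 − 1)·1000 = 46.0000
pts_post = 46.0000·37.0/30.4 = 55.9868
SG_post = 1 + 55.9868/1000

1.0560


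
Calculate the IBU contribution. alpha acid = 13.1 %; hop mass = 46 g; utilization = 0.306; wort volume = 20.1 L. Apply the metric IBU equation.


IBU = (α/100)·mass·U·1000 / V
IBU = (13.1/100)·46·0.306·1000 / 20.1

91.7391 IBU


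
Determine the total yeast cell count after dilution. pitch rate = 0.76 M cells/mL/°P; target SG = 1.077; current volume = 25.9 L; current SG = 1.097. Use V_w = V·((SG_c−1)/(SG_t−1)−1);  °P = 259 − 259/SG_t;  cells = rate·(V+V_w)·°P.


V_w = 25.9·((1.097−1)/(1.077−1)−1) = 6.7273
V_final = 25.9 + 6.7273 = 32.6273
°P = 259 − 259/1.077 = 18.5172
cells = 0.76·32.6273·18.5172

459.1654 billion cells


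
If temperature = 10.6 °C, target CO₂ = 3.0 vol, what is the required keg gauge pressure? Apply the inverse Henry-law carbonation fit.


psi = vols/(0.01821 + 0.09011·e^(−0.04·T)) − 14.695
psi = 3.0/(0.01821 + 0.09011·e^(−0.04·10.6)) − 14.695

24.1751 psi


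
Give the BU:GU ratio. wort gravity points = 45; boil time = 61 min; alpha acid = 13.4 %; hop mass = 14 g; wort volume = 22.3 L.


U = 1.65·0.000125^(GP/1000)·(1−e^(−0.04t))/4.15;  IBU = (α/100)·m·U·1000/V;  BU:GU = IBU/GP
U = 1.65·0.000125^(45/1000)·(1−e^(−0.04·61))/4.15 = 0.2422
IBU = (13.4/100)·14·0.2422·1000/22.3 = 20.3760
BU:GU = 20.3760/45

0.4528


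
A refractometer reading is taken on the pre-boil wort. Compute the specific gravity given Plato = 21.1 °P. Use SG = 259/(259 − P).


SG = 259/(259 − 21.1)

1.0887


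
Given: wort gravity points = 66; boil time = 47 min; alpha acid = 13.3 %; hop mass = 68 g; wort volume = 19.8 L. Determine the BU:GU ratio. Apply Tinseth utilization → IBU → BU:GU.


U = 1.65·0.000125^(GP/1000)·(1−e^(−0.04t))/4.15;  IBU = (α/100)·m·U·1000/V;  BU:GU = IBU/GP
U = 1.65·0.000125^(66/1000)·(1−e^(−0.04·47))/4.15 = 0.1862
IBU = (13.3/100)·68·0.1862·1000/19.8 = 85.0395
BU:GU = 85.0395/66

1.2885


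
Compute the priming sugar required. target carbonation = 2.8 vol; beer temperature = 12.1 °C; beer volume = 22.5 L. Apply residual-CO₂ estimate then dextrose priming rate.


residual = 14.695·(0.01821 + 0.09011·e^(−0.04·T));  sugar = (target − residual)·4.0·V
residual = 14.695·(0.01821 + 0.09011·e^(−0.04·12.1)) = 1.0837
sugar = (2.8 − 1.0837)·4.0·22.5

154.4673 g


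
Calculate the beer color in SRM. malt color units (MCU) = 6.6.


SRM = 1.4922 · MCU^0.6859
SRM = 1.4922 · 6.6^0.6859

5.4444 SRM


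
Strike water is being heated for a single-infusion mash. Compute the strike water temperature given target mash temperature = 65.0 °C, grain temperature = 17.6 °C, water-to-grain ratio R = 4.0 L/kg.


T_strike = (0.41/R)·(T_mash − T_grain) + T_mash
T_strike = (0.41/4.0)·(65.0 − 17.6) + 65.0

69.8585 °C


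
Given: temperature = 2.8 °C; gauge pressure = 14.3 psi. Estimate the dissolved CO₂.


vols = (P + 14.695)·(0.01821 + 0.09011·e^(−0.04·T))
vols = (14.3 + 14.695)·(0.01821 + 0.09011·e^(−0.04·2.8))

2.8639 volumes


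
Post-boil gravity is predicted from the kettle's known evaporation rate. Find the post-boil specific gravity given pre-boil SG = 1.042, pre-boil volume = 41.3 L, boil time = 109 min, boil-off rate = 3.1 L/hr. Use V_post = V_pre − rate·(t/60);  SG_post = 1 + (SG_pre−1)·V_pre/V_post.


V_post = 41.3 − 3.1·(109/60) = 35.6683
SG_post = 1 + (1.042 − 1)·41.3/35.6683

1.0486


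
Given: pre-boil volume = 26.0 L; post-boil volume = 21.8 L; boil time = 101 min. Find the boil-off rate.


rate = (V_pre − V_post) / (t_min/60)
rate = (26.0 − 21.8) / (101/60)

2.4950 L/hr


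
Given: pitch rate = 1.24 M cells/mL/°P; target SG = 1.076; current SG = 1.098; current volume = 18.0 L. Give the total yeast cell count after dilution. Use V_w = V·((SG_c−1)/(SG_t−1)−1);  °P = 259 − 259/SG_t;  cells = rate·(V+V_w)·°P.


V_w = 18.0·((1.098−1)/(1.076−1)−1) = 5.2105
V_final = 18.0 + 5.2105 = 23.2105
°P = 259 − 259/1.076 = 18.2937
cells = 1.24·23.2105·18.2937

526.5114 billion cells


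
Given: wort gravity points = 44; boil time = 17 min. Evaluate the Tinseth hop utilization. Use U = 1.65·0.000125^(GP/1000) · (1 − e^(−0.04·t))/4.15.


bigness = 1.65·0.000125^(44/1000) = 1.1111
boil_factor = (1 − e^(−0.04·17))/4.15 = 0.1189
U = 1.1111 · 0.1189

0.1321


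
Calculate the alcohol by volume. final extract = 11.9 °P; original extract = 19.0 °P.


SG = 259/(259 − P);  ABV = (OG − FG)·131.25
OG = 259/(259 − 19.0) = 1.0792
FG = 259/(259 − 11.9) = 1.0482
ABV = (1.0792 − 1.0482)·131.25

4.0698 % ABV


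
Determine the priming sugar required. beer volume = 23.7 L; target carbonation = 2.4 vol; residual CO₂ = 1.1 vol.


sugar = (target − residual)·4.0·V
sugar = (2.4 − 1.1)·4.0·23.7

123.2400 g


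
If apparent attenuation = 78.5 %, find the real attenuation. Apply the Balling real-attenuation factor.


RA = AA · 0.8192
RA = 78.5 · 0.8192

64.3072 %


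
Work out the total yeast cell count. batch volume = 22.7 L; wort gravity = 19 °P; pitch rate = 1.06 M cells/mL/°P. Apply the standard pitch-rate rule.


cells (billions) = rate · V_L · °P
cells = 1.06 · 22.7 · 19

457.1780 billion cells


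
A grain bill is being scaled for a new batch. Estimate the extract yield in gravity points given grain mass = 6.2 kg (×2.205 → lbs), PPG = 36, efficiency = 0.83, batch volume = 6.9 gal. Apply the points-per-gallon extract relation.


points = lbs × PPG × eff / vol
lbs = 6.2 × 2.205 = 13.6710
points = 13.6710 × 36 × 0.83 / 6.9

59.2014 points


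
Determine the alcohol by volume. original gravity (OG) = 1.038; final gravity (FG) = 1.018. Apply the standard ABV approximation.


ABV = (OG − FG) · 131.25
ABV = (1.038 − 1.018) · 131.25

2.6250 % ABV


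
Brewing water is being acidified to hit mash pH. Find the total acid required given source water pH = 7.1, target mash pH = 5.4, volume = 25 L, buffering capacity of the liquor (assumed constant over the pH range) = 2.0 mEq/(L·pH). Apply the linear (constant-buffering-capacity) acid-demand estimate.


acid = buffering capacity · (pH_source − pH_target) · V
acid = 2.0 · (7.1 − 5.4) · 25

85.0000 mEq


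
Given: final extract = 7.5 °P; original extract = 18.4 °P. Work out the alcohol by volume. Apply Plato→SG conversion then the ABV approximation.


SG = 259/(259 − P);  ABV = (OG − FG)·131.25
OG = 259/(259 − 18.4) = 1.0765
FG = 259/(259 − 7.5) = 1.0298
ABV = (1.0765 − 1.0298)·131.25

6.1234 % ABV


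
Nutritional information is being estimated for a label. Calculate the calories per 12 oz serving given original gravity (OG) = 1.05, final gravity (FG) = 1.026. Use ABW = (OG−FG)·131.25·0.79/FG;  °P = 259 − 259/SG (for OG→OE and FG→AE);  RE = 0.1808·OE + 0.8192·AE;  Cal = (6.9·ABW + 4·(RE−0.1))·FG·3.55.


ABW = (1.05 − 1.026)·131.25·0.79/1.026 = 2.4254
OE = 259 − 259/1.05 = 12.3333 °P
AE = 259 − 259/1.026 = 6.5634 °P
RE = 0.1808·12.3333 + 0.8192·6.5634 = 7.6066 °P
Cal = (6.9·2.4254 + 4·(7.6066−0.1))·1.026·3.55

170.3205 kcal


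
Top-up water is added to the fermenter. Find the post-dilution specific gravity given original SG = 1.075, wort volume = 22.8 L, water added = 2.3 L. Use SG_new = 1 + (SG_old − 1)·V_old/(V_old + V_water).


pts = (1.075 − 1)·1000·22.8/(22.8 + 2.3) = 68.1275
SG_new = 1 + 68.1275/1000

1.0681


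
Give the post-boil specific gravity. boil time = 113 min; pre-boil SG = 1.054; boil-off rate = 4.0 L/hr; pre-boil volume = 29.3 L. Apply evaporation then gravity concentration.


V_post = V_pre − rate·(t/60);  SG_post = 1 + (SG_pre−1)·V_pre/V_post
V_post = 29.3 − 4.0·(113/60) = 21.7667
SG_post = 1 + (1.054 − 1)·29.3/21.7667

1.0727


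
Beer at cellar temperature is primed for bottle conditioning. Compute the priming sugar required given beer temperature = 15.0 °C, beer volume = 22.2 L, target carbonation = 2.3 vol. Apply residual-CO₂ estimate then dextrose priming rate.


residual = 14.695·(0.01821 + 0.09011·e^(−0.04·T));  sugar = (target − residual)·4.0·V
residual = 14.695·(0.01821 + 0.09011·e^(−0.04·15.0)) = 0.9943
sugar = (2.3 − 0.9943)·4.0·22.2

115.9449 g


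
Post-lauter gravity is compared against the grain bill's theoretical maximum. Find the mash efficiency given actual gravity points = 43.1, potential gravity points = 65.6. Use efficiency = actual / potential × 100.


efficiency = 43.1 / 65.6 × 100

65.7012 %


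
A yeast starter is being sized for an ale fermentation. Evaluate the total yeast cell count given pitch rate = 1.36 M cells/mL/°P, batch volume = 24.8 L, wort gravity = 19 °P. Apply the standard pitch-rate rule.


cells (billions) = rate · V_L · °P
cells = 1.36 · 24.8 · 19

640.8320 billion cells


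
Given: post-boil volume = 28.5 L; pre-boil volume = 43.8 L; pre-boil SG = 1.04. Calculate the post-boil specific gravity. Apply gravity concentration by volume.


SG_post = 1 + (SG_pre − 1)·V_pre/V_post
pts_pre = (1.04 − 1)·1000 = 40.0000
pts_post = 40.0000·43.8/28.5 = 61.4737
SG_post = 1 + 61.4737/1000

1.0615
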